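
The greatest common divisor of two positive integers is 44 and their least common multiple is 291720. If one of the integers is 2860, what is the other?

4488

For two integers, gcd × lcm = product, so the other is (44 × 291720) / 2860 = 12835680 / 2860 = 4488.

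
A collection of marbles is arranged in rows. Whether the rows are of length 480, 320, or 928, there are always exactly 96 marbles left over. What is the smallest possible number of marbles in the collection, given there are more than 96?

N − 96 must be a common multiple of 480, 320, and 928.
480 = 2^5 × 3 × 5
320 = 2^6 × 5
928 = 2^5 × 29
LCM(480, 320, 928) = 2^6 × 3 × 5 × 29 = 27840.
Smallest N > 96 is LCM + 96 = 27840 + 96 = 27936.

27936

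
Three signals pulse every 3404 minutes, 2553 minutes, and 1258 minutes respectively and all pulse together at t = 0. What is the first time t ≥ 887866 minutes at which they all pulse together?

1041624 minutes

Joint pulses occur at multiples of LCM(3404, 2553, 1258).
3404 = 2^2 × 23 × 37
2553 = 3 × 23 × 37
1258 = 2 × 17 × 37
LCM(3404, 2553, 1258) = 2^2 × 3 × 17 × 23 × 37 = 173604.
Smallest multiple of 173604 that is ≥ 887866: ⌈887866/173604⌉ × 173604 = 6 × 173604 = 1041624.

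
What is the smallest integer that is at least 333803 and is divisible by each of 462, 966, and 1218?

616308

The integer must be a common multiple of 462, 966, and 1218, so a multiple of their LCM.
462 = 2 × 3 × 7 × 11
966 = 2 × 3 × 7 × 23
1218 = 2 × 3 × 7 × 29
LCM(462, 966, 1218) = 2 × 3 × 7 × 11 × 23 × 29 = 308154.
Smallest multiple of 308154 that is ≥ 333803: ⌈333803/308154⌉ × 308154 = 2 × 308154 = 616308.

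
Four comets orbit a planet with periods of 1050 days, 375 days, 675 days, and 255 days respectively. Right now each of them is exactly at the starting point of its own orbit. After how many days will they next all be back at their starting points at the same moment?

They coincide at every common multiple of the periods; the first is the LCM.
1050 = 2 × 3 × 5^2 × 7
375 = 3 × 5^3
675 = 3^3 × 5^2
255 = 3 × 5 × 17
LCM(1050, 375, 675, 255) = 2 × 3^3 × 5^3 × 7 × 17 = 803250.

803250 days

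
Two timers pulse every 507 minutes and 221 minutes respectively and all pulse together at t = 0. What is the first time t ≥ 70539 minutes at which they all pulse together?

Joint pulses occur at multiples of LCM(507, 221).
507 = 3 × 13^2
221 = 13 × 17
LCM(507, 221) = 3 × 13^2 × 17 = 8619.
Smallest multiple of 8619 that is ≥ 70539: ⌈70539/8619⌉ × 8619 = 9 × 8619 = 77571.

77571 minutes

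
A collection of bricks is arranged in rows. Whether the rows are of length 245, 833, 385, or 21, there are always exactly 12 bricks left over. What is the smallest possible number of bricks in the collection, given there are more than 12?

N − 12 must be a common multiple of 245, 833, 385, and 21.
245 = 5 × 7^2
833 = 7^2 × 17
385 = 5 × 7 × 11
21 = 3 × 7
LCM(245, 833, 385, 21) = 3 × 5 × 7^2 × 11 × 17 = 137445.
Smallest N > 12 is LCM + 12 = 137445 + 12 = 137457.

137457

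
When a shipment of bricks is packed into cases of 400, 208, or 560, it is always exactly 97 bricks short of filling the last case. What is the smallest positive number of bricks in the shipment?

36303

Being 97 short of a full case of size k means N ≡ −97 (mod k), i.e. N + 97 is a multiple of each size.
400 = 2^4 × 5^2
208 = 2^4 × 13
560 = 2^4 × 5 × 7
LCM(400, 208, 560) = 2^4 × 5^2 × 7 × 13 = 36400.
Smallest positive N is 36400 − 97 = 36303.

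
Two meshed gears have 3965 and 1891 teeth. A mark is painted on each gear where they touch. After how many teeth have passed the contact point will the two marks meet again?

We need the least common multiple of the intervals.
3965 = 5 × 13 × 61
1891 = 31 × 61
LCM(3965, 1891) = 5 × 13 × 31 × 61 = 122915.

122915 teeth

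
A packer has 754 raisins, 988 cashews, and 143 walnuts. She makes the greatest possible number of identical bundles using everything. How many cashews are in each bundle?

76

Number of bundles = gcd(754, 988, 143).
754 = 2 × 13 × 29
988 = 2^2 × 13 × 19
143 = 11 × 13
gcd(754, 988, 143) = 13.
cashews per bundle = 988 / 13 = 76.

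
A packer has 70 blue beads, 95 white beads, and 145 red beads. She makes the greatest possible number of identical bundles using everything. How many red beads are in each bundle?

29

Number of bundles = gcd(70, 95, 145).
70 = 2 × 5 × 7
95 = 5 × 19
145 = 5 × 29
gcd(70, 95, 145) = 5.
red beads per bundle = 145 / 5 = 29.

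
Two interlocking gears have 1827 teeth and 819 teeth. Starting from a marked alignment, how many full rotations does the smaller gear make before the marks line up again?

29 rotations

All finish a whole number of cycles simultaneously at t = LCM of the periods.
1827 = 3^2 × 7 × 29
819 = 3^2 × 7 × 13
LCM(1827, 819) = 3^2 × 7 × 13 × 29 = 23751.
Rotations for period 819: 23751 / 819 = 29.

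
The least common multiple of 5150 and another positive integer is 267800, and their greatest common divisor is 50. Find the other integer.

gcd × lcm = product of the two integers, so the other integer is (50 × 267800) / 5150 = 2600.

2600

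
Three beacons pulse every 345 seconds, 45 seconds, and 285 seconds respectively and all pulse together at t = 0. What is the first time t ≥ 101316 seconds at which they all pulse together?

Joint pulses occur at multiples of LCM(345, 45, 285).
345 = 3 × 5 × 23
45 = 3^2 × 5
285 = 3 × 5 × 19
LCM(345, 45, 285) = 3^2 × 5 × 19 × 23 = 19665.
Smallest multiple of 19665 that is ≥ 101316: ⌈101316/19665⌉ × 19665 = 6 × 19665 = 117990.

117990 seconds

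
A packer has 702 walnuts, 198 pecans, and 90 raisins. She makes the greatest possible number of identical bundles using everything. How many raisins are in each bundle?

5

Number of bundles = gcd(702, 198, 90).
702 = 2 × 3^3 × 13
198 = 2 × 3^2 × 11
90 = 2 × 3^2 × 5
gcd(702, 198, 90) = 2 × 3^2 = 18.
raisins per bundle = 90 / 18 = 5.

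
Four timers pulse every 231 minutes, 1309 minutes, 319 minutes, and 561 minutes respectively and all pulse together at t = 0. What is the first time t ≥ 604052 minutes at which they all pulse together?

Joint pulses occur at multiples of LCM(231, 1309, 319, 561).
231 = 3 × 7 × 11
1309 = 7 × 11 × 17
319 = 11 × 29
561 = 3 × 11 × 17
LCM(231, 1309, 319, 561) = 3 × 7 × 11 × 17 × 29 = 113883.
Smallest multiple of 113883 that is ≥ 604052: ⌈604052/113883⌉ × 113883 = 6 × 113883 = 683298.

683298 minutes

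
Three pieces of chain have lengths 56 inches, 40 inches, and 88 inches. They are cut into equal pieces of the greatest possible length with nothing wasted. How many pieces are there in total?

Piece length = gcd(56, 40, 88).
56 = 2^3 × 7
40 = 2^3 × 5
88 = 2^3 × 11
gcd(56, 40, 88) = 2^3 = 8.
Total pieces = 56/8 + 40/8 + 88/8 = 7 + 5 + 11 = 23.

23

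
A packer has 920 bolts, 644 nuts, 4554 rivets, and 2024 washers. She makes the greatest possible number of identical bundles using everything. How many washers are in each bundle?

Number of bundles = gcd(920, 644, 4554, 2024).
920 = 2^3 × 5 × 23
644 = 2^2 × 7 × 23
4554 = 2 × 3^2 × 11 × 23
2024 = 2^3 × 11 × 23
gcd(920, 644, 4554, 2024) = 2 × 23 = 46.
washers per bundle = 2024 / 46 = 44.

44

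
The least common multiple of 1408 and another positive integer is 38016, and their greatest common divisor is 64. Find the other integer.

1728

gcd × lcm = product of the two integers, so the other integer is (64 × 38016) / 1408 = 1728.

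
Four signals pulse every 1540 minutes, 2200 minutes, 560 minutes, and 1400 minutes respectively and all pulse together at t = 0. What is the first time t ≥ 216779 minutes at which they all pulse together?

246400 minutes

Joint pulses occur at multiples of LCM(1540, 2200, 560, 1400).
1540 = 2^2 × 5 × 7 × 11
2200 = 2^3 × 5^2 × 11
560 = 2^4 × 5 × 7
1400 = 2^3 × 5^2 × 7
LCM(1540, 2200, 560, 1400) = 2^4 × 5^2 × 7 × 11 = 30800.
Smallest multiple of 30800 that is ≥ 216779: ⌈216779/30800⌉ × 30800 = 8 × 30800 = 246400.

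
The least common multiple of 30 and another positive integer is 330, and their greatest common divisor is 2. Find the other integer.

22

gcd × lcm = product of the two integers, so the other integer is (2 × 330) / 30 = 22.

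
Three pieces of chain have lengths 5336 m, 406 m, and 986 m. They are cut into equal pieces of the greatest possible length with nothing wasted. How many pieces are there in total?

Piece length = gcd(5336, 406, 986).
5336 = 2^3 × 23 × 29
406 = 2 × 7 × 29
986 = 2 × 17 × 29
gcd(5336, 406, 986) = 2 × 29 = 58.
Total pieces = 5336/58 + 406/58 + 986/58 = 92 + 7 + 17 = 116.

116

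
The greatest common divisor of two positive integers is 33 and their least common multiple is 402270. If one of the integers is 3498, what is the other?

For two integers, gcd × lcm = product, so the other is (33 × 402270) / 3498 = 13274910 / 3498 = 3795.

3795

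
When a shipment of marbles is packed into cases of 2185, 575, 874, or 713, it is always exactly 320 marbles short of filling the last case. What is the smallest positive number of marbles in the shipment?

677030

Being 320 short of a full case of size k means N ≡ −320 (mod k), i.e. N + 320 is a multiple of each size.
2185 = 5 × 19 × 23
575 = 5^2 × 23
874 = 2 × 19 × 23
713 = 23 × 31
LCM(2185, 575, 874, 713) = 2 × 5^2 × 19 × 23 × 31 = 677350.
Smallest positive N is 677350 − 320 = 677030.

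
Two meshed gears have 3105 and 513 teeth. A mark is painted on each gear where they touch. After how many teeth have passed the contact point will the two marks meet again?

We need the least common multiple of the intervals.
3105 = 3^3 × 5 × 23
513 = 3^3 × 19
LCM(3105, 513) = 3^3 × 5 × 19 × 23 = 58995.

58995 teeth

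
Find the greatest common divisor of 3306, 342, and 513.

57

3306 = 2 × 3 × 19 × 29
342 = 2 × 3^2 × 19
513 = 3^3 × 19
gcd(3306, 342, 513) = 3 × 19 = 57.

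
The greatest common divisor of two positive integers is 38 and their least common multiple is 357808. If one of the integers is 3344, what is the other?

4066

For two integers, gcd × lcm = product, so the other is (38 × 357808) / 3344 = 13596704 / 3344 = 4066.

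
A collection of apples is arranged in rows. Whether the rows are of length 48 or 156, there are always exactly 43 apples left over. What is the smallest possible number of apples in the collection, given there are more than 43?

667

N − 43 must be a common multiple of 48 and 156.
48 = 2^4 × 3
156 = 2^2 × 3 × 13
LCM(48, 156) = 2^4 × 3 × 13 = 624.
Smallest N > 43 is LCM + 43 = 624 + 43 = 667.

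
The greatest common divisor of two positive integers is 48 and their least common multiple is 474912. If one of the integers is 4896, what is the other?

For two integers, gcd × lcm = product, so the other is (48 × 474912) / 4896 = 22795776 / 4896 = 4656.

4656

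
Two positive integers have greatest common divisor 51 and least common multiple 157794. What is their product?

8047494

For any two positive integers, gcd × lcm = product = 51 × 157794 = 8047494.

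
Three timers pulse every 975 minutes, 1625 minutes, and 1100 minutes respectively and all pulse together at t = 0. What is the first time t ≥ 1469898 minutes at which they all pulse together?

1501500 minutes

Joint pulses occur at multiples of LCM(975, 1625, 1100).
975 = 3 × 5^2 × 13
1625 = 5^3 × 13
1100 = 2^2 × 5^2 × 11
LCM(975, 1625, 1100) = 2^2 × 3 × 5^3 × 11 × 13 = 214500.
Smallest multiple of 214500 that is ≥ 1469898: ⌈1469898/214500⌉ × 214500 = 7 × 214500 = 1501500.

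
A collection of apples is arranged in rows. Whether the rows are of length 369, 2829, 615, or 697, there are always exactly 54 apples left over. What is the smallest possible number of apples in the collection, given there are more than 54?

721449

N − 54 must be a common multiple of 369, 2829, 615, and 697.
369 = 3^2 × 41
2829 = 3 × 23 × 41
615 = 3 × 5 × 41
697 = 17 × 41
LCM(369, 2829, 615, 697) = 3^2 × 5 × 17 × 23 × 41 = 721395.
Smallest N > 54 is LCM + 54 = 721395 + 54 = 721449.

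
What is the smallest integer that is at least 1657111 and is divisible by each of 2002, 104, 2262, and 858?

The integer must be a common multiple of 2002, 104, 2262, and 858, so a multiple of their LCM.
2002 = 2 × 7 × 11 × 13
104 = 2^3 × 13
2262 = 2 × 3 × 13 × 29
858 = 2 × 3 × 11 × 13
LCM(2002, 104, 2262, 858) = 2^3 × 3 × 7 × 11 × 13 × 29 = 696696.
Smallest multiple of 696696 that is ≥ 1657111: ⌈1657111/696696⌉ × 696696 = 3 × 696696 = 2090088.

2090088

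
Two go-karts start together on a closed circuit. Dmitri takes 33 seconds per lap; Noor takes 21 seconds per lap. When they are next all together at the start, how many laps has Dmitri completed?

7 laps

All finish a whole number of cycles simultaneously at t = LCM of the periods.
33 = 3 × 11
21 = 3 × 7
LCM(33, 21) = 3 × 7 × 11 = 231.
Laps for period 33: 231 / 33 = 7.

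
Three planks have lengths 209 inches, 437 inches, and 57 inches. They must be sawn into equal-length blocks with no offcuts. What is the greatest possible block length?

This is the greatest common divisor of 209, 437, and 57.
209 = 11 × 19
437 = 19 × 23
57 = 3 × 19
gcd(209, 437, 57) = 19.

19 inches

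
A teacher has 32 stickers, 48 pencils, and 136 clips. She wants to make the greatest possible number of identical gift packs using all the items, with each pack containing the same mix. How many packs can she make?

The pack count must divide each quantity, so the greatest is gcd(32, 48, 136).
32 = 2^5
48 = 2^4 × 3
136 = 2^3 × 17
gcd(32, 48, 136) = 2^3 = 8.

8 packs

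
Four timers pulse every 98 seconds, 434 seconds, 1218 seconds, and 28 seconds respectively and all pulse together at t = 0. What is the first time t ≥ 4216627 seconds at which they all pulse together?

Joint pulses occur at multiples of LCM(98, 434, 1218, 28).
98 = 2 × 7^2
434 = 2 × 7 × 31
1218 = 2 × 3 × 7 × 29
28 = 2^2 × 7
LCM(98, 434, 1218, 28) = 2^2 × 3 × 7^2 × 29 × 31 = 528612.
Smallest multiple of 528612 that is ≥ 4216627: ⌈4216627/528612⌉ × 528612 = 8 × 528612 = 4228896.

4228896 seconds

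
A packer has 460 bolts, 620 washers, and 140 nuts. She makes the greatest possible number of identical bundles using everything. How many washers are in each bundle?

31

Number of bundles = gcd(460, 620, 140).
460 = 2^2 × 5 × 23
620 = 2^2 × 5 × 31
140 = 2^2 × 5 × 7
gcd(460, 620, 140) = 2^2 × 5 = 20.
washers per bundle = 620 / 20 = 31.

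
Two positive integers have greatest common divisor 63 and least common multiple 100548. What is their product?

For any two positive integers, gcd × lcm = product = 63 × 100548 = 6334524.

6334524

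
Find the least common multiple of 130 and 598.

2990

130 = 2 × 5 × 13
598 = 2 × 13 × 23
LCM(130, 598) = 2 × 5 × 13 × 23 = 2990.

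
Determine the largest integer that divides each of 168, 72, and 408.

24

168 = 2^3 × 3 × 7
72 = 2^3 × 3^2
408 = 2^3 × 3 × 17
gcd(168, 72, 408) = 2^3 × 3 = 24.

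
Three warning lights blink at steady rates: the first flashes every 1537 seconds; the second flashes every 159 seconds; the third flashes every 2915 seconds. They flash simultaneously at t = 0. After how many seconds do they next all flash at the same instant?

We need the least common multiple of the intervals.
1537 = 29 × 53
159 = 3 × 53
2915 = 5 × 11 × 53
LCM(1537, 159, 2915) = 3 × 5 × 11 × 29 × 53 = 253605.

253605 seconds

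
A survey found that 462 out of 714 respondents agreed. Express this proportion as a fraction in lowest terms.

462 = 2 × 3 × 7 × 11
714 = 2 × 3 × 7 × 17
gcd(462, 714) = 2 × 3 × 7 = 42.
Divide numerator and denominator by 42: 462/714 = 11/17.

11/17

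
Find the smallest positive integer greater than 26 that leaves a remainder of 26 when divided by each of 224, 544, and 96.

N − 26 must be a common multiple of 224, 544, and 96.
224 = 2^5 × 7
544 = 2^5 × 17
96 = 2^5 × 3
LCM(224, 544, 96) = 2^5 × 3 × 7 × 17 = 11424.
Smallest N > 26 is LCM + 26 = 11424 + 26 = 11450.

11450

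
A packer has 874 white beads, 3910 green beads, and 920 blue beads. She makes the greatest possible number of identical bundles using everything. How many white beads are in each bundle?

19

Number of bundles = gcd(874, 3910, 920).
874 = 2 × 19 × 23
3910 = 2 × 5 × 17 × 23
920 = 2^3 × 5 × 23
gcd(874, 3910, 920) = 2 × 23 = 46.
white beads per bundle = 874 / 46 = 19.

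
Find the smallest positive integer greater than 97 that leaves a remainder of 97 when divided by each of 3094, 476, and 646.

117669

N − 97 must be a common multiple of 3094, 476, and 646.
3094 = 2 × 7 × 13 × 17
476 = 2^2 × 7 × 17
646 = 2 × 17 × 19
LCM(3094, 476, 646) = 2^2 × 7 × 13 × 17 × 19 = 117572.
Smallest N > 97 is LCM + 97 = 117572 + 97 = 117669.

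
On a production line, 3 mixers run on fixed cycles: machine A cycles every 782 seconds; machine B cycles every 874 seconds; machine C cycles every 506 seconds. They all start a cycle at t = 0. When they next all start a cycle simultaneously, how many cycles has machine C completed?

323 cycles

They are all back at their starting positions together after one LCM of the periods.
782 = 2 × 17 × 23
874 = 2 × 19 × 23
506 = 2 × 11 × 23
LCM(782, 874, 506) = 2 × 11 × 17 × 19 × 23 = 163438.
Cycles for period 506: 163438 / 506 = 323.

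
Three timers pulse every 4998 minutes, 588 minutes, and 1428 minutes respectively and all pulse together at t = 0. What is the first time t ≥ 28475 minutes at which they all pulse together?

29988 minutes

Joint pulses occur at multiples of LCM(4998, 588, 1428).
4998 = 2 × 3 × 7^2 × 17
588 = 2^2 × 3 × 7^2
1428 = 2^2 × 3 × 7 × 17
LCM(4998, 588, 1428) = 2^2 × 3 × 7^2 × 17 = 9996.
Smallest multiple of 9996 that is ≥ 28475: ⌈28475/9996⌉ × 9996 = 3 × 9996 = 29988.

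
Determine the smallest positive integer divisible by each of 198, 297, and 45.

198 = 2 × 3^2 × 11
297 = 3^3 × 11
45 = 3^2 × 5
LCM(198, 297, 45) = 2 × 3^3 × 5 × 11 = 2970.

2970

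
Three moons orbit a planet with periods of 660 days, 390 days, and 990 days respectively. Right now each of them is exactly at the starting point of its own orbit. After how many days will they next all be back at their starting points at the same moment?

They coincide at every common multiple of the periods; the first is the LCM.
660 = 2^2 × 3 × 5 × 11
390 = 2 × 3 × 5 × 13
990 = 2 × 3^2 × 5 × 11
LCM(660, 390, 990) = 2^2 × 3^2 × 5 × 11 × 13 = 25740.

25740 days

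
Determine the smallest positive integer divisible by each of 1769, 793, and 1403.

1769 = 29 × 61
793 = 13 × 61
1403 = 23 × 61
LCM(1769, 793, 1403) = 13 × 23 × 29 × 61 = 528931.

528931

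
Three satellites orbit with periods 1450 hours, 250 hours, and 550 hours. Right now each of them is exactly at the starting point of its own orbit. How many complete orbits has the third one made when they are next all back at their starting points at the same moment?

145 orbits

They are all back at their starting positions together after one LCM of the periods.
1450 = 2 × 5^2 × 29
250 = 2 × 5^3
550 = 2 × 5^2 × 11
LCM(1450, 250, 550) = 2 × 5^3 × 11 × 29 = 79750.
Orbits for period 550: 79750 / 550 = 145.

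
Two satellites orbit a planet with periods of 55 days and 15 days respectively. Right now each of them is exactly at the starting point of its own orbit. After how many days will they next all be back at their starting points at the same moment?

165 days

We need the least common multiple of the intervals.
55 = 5 × 11
15 = 3 × 5
LCM(55, 15) = 3 × 5 × 11 = 165.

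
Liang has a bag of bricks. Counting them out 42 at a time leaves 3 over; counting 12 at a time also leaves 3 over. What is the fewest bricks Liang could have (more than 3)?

N − 3 must be a common multiple of 42 and 12.
42 = 2 × 3 × 7
12 = 2^2 × 3
LCM(42, 12) = 2^2 × 3 × 7 = 84.
Smallest N > 3 is LCM + 3 = 84 + 3 = 87.

87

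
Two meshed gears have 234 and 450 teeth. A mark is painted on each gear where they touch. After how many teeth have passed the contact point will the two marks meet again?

5850 teeth

They coincide at every common multiple of the periods; the first is the LCM.
234 = 2 × 3^2 × 13
450 = 2 × 3^2 × 5^2
LCM(234, 450) = 2 × 3^2 × 5^2 × 13 = 5850.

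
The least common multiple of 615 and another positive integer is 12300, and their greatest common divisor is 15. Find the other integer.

gcd × lcm = product of the two integers, so the other integer is (15 × 12300) / 615 = 300.

300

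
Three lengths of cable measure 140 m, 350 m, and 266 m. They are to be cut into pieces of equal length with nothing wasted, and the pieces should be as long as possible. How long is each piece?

Each piece length must divide every original length, so the longest possible is gcd(140, 350, 266).
140 = 2^2 × 5 × 7
350 = 2 × 5^2 × 7
266 = 2 × 7 × 19
gcd(140, 350, 266) = 2 × 7 = 14.

14 m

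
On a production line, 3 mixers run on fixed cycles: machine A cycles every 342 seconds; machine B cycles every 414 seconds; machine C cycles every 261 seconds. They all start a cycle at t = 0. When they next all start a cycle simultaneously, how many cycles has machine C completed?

874 cycles

The first common completion time is the LCM of the periods.
342 = 2 × 3^2 × 19
414 = 2 × 3^2 × 23
261 = 3^2 × 29
LCM(342, 414, 261) = 2 × 3^2 × 19 × 23 × 29 = 228114.
Cycles for period 261: 228114 / 261 = 874.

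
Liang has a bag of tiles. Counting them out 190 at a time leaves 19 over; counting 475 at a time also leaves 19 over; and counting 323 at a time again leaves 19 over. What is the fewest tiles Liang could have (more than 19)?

N − 19 must be a common multiple of 190, 475, and 323.
190 = 2 × 5 × 19
475 = 5^2 × 19
323 = 17 × 19
LCM(190, 475, 323) = 2 × 5^2 × 17 × 19 = 16150.
Smallest N > 19 is LCM + 19 = 16150 + 19 = 16169.

16169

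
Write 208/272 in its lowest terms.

13/17

208 = 2^4 × 13
272 = 2^4 × 17
gcd(208, 272) = 2^4 = 16.
Divide numerator and denominator by 16: 208/272 = 13/17.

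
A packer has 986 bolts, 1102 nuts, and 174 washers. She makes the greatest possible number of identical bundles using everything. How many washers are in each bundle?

Number of bundles = gcd(986, 1102, 174).
986 = 2 × 17 × 29
1102 = 2 × 19 × 29
174 = 2 × 3 × 29
gcd(986, 1102, 174) = 2 × 29 = 58.
washers per bundle = 174 / 58 = 3.

3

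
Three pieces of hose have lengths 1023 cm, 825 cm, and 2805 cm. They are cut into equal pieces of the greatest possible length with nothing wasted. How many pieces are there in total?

141

Piece length = gcd(1023, 825, 2805).
1023 = 3 × 11 × 31
825 = 3 × 5^2 × 11
2805 = 3 × 5 × 11 × 17
gcd(1023, 825, 2805) = 3 × 11 = 33.
Total pieces = 1023/33 + 825/33 + 2805/33 = 31 + 25 + 85 = 141.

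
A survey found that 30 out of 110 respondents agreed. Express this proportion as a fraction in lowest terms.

30 = 2 × 3 × 5
110 = 2 × 5 × 11
gcd(30, 110) = 2 × 5 = 10.
Divide numerator and denominator by 10: 30/110 = 3/11.

3/11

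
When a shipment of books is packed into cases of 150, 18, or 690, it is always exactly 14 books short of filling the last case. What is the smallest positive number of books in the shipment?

10336

Being 14 short of a full case of size k means N ≡ −14 (mod k), i.e. N + 14 is a multiple of each size.
150 = 2 × 3 × 5^2
18 = 2 × 3^2
690 = 2 × 3 × 5 × 23
LCM(150, 18, 690) = 2 × 3^2 × 5^2 × 23 = 10350.
Smallest positive N is 10350 − 14 = 10336.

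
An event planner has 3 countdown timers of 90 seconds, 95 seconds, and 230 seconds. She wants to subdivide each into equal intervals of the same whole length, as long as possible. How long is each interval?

The interval must divide each timer length; the longest such is the gcd.
90 = 2 × 3^2 × 5
95 = 5 × 19
230 = 2 × 5 × 23
gcd(90, 95, 230) = 5.

5 seconds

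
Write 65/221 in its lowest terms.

5/17

65 = 5 × 13
221 = 13 × 17
gcd(65, 221) = 13.
Divide numerator and denominator by 13: 65/221 = 5/17.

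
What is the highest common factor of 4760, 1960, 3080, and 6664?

4760 = 2^3 × 5 × 7 × 17
1960 = 2^3 × 5 × 7^2
3080 = 2^3 × 5 × 7 × 11
6664 = 2^3 × 7^2 × 17
gcd(4760, 1960, 3080, 6664) = 2^3 × 7 = 56.

56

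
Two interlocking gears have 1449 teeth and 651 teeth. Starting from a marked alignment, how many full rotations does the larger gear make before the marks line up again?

31 rotations

They are all back at their starting positions together after one LCM of the periods.
1449 = 3^2 × 7 × 23
651 = 3 × 7 × 31
LCM(1449, 651) = 3^2 × 7 × 23 × 31 = 44919.
Rotations for period 1449: 44919 / 1449 = 31.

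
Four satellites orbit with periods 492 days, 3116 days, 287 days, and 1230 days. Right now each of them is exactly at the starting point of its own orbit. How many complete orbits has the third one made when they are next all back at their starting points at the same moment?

The first common completion time is the LCM of the periods.
492 = 2^2 × 3 × 41
3116 = 2^2 × 19 × 41
287 = 7 × 41
1230 = 2 × 3 × 5 × 41
LCM(492, 3116, 287, 1230) = 2^2 × 3 × 5 × 7 × 19 × 41 = 327180.
Orbits for period 287: 327180 / 287 = 1140.

1140 orbits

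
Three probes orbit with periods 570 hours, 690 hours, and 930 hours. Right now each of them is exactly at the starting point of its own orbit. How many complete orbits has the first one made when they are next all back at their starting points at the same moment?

713 orbits

All finish a whole number of cycles simultaneously at t = LCM of the periods.
570 = 2 × 3 × 5 × 19
690 = 2 × 3 × 5 × 23
930 = 2 × 3 × 5 × 31
LCM(570, 690, 930) = 2 × 3 × 5 × 19 × 23 × 31 = 406410.
Orbits for period 570: 406410 / 570 = 713.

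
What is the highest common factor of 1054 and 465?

31

1054 = 2 × 17 × 31
465 = 3 × 5 × 31
gcd(1054, 465) = 31.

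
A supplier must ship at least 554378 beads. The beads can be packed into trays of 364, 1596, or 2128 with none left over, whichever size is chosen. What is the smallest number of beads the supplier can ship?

580944

The number of beads must be a common multiple of 364, 1596, and 2128, so a multiple of their LCM.
364 = 2^2 × 7 × 13
1596 = 2^2 × 3 × 7 × 19
2128 = 2^4 × 7 × 19
LCM(364, 1596, 2128) = 2^4 × 3 × 7 × 13 × 19 = 82992.
Smallest multiple of 82992 that is ≥ 554378: ⌈554378/82992⌉ × 82992 = 7 × 82992 = 580944.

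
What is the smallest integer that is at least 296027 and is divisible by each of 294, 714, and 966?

The integer must be a common multiple of 294, 714, and 966, so a multiple of their LCM.
294 = 2 × 3 × 7^2
714 = 2 × 3 × 7 × 17
966 = 2 × 3 × 7 × 23
LCM(294, 714, 966) = 2 × 3 × 7^2 × 17 × 23 = 114954.
Smallest multiple of 114954 that is ≥ 296027: ⌈296027/114954⌉ × 114954 = 3 × 114954 = 344862.

344862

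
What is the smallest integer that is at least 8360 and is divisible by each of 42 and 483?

The integer must be a common multiple of 42 and 483, so a multiple of their LCM.
42 = 2 × 3 × 7
483 = 3 × 7 × 23
LCM(42, 483) = 2 × 3 × 7 × 23 = 966.
Smallest multiple of 966 that is ≥ 8360: ⌈8360/966⌉ × 966 = 9 × 966 = 8694.

8694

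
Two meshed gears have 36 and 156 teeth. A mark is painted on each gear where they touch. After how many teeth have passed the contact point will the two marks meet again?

The first simultaneous occurrence is after LCM of the individual periods.
36 = 2^2 × 3^2
156 = 2^2 × 3 × 13
LCM(36, 156) = 2^2 × 3^2 × 13 = 468.

468 teeth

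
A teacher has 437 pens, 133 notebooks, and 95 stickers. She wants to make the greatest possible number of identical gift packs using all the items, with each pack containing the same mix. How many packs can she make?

The pack count must divide each quantity, so the greatest is gcd(437, 133, 95).
437 = 19 × 23
133 = 7 × 19
95 = 5 × 19
gcd(437, 133, 95) = 19.

19 packs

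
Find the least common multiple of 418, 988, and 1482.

32604

418 = 2 × 11 × 19
988 = 2^2 × 13 × 19
1482 = 2 × 3 × 13 × 19
LCM(418, 988, 1482) = 2^2 × 3 × 11 × 13 × 19 = 32604.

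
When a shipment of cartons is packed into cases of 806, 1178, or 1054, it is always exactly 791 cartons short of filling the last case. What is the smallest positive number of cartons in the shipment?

259547

Being 791 short of a full case of size k means N ≡ −791 (mod k), i.e. N + 791 is a multiple of each size.
806 = 2 × 13 × 31
1178 = 2 × 19 × 31
1054 = 2 × 17 × 31
LCM(806, 1178, 1054) = 2 × 13 × 17 × 19 × 31 = 260338.
Smallest positive N is 260338 − 791 = 259547.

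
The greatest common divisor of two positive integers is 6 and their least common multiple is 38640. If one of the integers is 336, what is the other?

For two integers, gcd × lcm = product, so the other is (6 × 38640) / 336 = 231840 / 336 = 690.

690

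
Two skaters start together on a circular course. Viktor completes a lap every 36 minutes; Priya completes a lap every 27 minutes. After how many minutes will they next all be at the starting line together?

108 minutes

The first simultaneous occurrence is after LCM of the individual periods.
36 = 2^2 × 3^2
27 = 3^3
LCM(36, 27) = 2^2 × 3^3 = 108.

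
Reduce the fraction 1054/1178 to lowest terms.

17/19

1054 = 2 × 17 × 31
1178 = 2 × 19 × 31
gcd(1054, 1178) = 2 × 31 = 62.
Divide numerator and denominator by 62: 1054/1178 = 17/19.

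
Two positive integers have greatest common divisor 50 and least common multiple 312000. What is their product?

15600000

For any two positive integers, gcd × lcm = product = 50 × 312000 = 15600000.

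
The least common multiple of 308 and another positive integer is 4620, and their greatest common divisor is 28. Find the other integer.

gcd × lcm = product of the two integers, so the other integer is (28 × 4620) / 308 = 420.

420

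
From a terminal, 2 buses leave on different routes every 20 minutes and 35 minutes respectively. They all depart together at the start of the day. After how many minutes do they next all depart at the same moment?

140 minutes

They coincide at every common multiple of the periods; the first is the LCM.
20 = 2^2 × 5
35 = 5 × 7
LCM(20, 35) = 2^2 × 5 × 7 = 140.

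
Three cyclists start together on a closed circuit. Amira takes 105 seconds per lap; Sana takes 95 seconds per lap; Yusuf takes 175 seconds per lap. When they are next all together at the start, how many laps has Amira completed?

95 laps

All finish a whole number of cycles simultaneously at t = LCM of the periods.
105 = 3 × 5 × 7
95 = 5 × 19
175 = 5^2 × 7
LCM(105, 95, 175) = 3 × 5^2 × 7 × 19 = 9975.
Laps for period 105: 9975 / 105 = 95.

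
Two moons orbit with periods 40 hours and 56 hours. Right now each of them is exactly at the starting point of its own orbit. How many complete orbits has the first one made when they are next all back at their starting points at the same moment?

7 orbits

All finish a whole number of cycles simultaneously at t = LCM of the periods.
40 = 2^3 × 5
56 = 2^3 × 7
LCM(40, 56) = 2^3 × 5 × 7 = 280.
Orbits for period 40: 280 / 40 = 7.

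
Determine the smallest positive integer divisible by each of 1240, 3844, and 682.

422840

1240 = 2^3 × 5 × 31
3844 = 2^2 × 31^2
682 = 2 × 11 × 31
LCM(1240, 3844, 682) = 2^3 × 5 × 11 × 31^2 = 422840.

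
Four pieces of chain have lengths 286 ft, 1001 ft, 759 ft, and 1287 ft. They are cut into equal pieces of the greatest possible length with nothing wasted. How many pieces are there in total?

Piece length = gcd(286, 1001, 759, 1287).
286 = 2 × 11 × 13
1001 = 7 × 11 × 13
759 = 3 × 11 × 23
1287 = 3^2 × 11 × 13
gcd(286, 1001, 759, 1287) = 11.
Total pieces = 286/11 + 1001/11 + 759/11 + 1287/11 = 26 + 91 + 69 + 117 = 303.

303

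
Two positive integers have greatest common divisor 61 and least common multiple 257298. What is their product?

For any two positive integers, gcd × lcm = product = 61 × 257298 = 15695178.

15695178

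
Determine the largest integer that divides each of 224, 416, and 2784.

224 = 2^5 × 7
416 = 2^5 × 13
2784 = 2^5 × 3 × 29
gcd(224, 416, 2784) = 2^5 = 32.

32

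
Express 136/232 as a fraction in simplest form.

136 = 2^3 × 17
232 = 2^3 × 29
gcd(136, 232) = 2^3 = 8.
Divide numerator and denominator by 8: 136/232 = 17/29.

17/29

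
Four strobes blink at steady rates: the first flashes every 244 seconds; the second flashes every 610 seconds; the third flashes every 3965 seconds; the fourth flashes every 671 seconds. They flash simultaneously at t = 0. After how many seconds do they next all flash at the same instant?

We need the least common multiple of the intervals.
244 = 2^2 × 61
610 = 2 × 5 × 61
3965 = 5 × 13 × 61
671 = 11 × 61
LCM(244, 610, 3965, 671) = 2^2 × 5 × 11 × 13 × 61 = 174460.

174460 seconds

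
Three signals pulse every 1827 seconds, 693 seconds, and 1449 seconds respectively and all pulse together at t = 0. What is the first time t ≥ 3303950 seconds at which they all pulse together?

Joint pulses occur at multiples of LCM(1827, 693, 1449).
1827 = 3^2 × 7 × 29
693 = 3^2 × 7 × 11
1449 = 3^2 × 7 × 23
LCM(1827, 693, 1449) = 3^2 × 7 × 11 × 23 × 29 = 462231.
Smallest multiple of 462231 that is ≥ 3303950: ⌈3303950/462231⌉ × 462231 = 8 × 462231 = 3697848.

3697848 seconds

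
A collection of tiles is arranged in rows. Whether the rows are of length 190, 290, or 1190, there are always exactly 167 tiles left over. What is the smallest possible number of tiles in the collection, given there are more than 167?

655857

N − 167 must be a common multiple of 190, 290, and 1190.
190 = 2 × 5 × 19
290 = 2 × 5 × 29
1190 = 2 × 5 × 7 × 17
LCM(190, 290, 1190) = 2 × 5 × 7 × 17 × 19 × 29 = 655690.
Smallest N > 167 is LCM + 167 = 655690 + 167 = 655857.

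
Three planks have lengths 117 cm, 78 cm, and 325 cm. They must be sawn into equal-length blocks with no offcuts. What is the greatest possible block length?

The block length must divide every plank, so the greatest is gcd(117, 78, 325).
117 = 3^2 × 13
78 = 2 × 3 × 13
325 = 5^2 × 13
gcd(117, 78, 325) = 13.

13 cm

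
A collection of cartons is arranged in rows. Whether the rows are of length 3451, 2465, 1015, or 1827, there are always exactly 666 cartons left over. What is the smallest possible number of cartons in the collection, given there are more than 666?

155961

N − 666 must be a common multiple of 3451, 2465, 1015, and 1827.
3451 = 7 × 17 × 29
2465 = 5 × 17 × 29
1015 = 5 × 7 × 29
1827 = 3^2 × 7 × 29
LCM(3451, 2465, 1015, 1827) = 3^2 × 5 × 7 × 17 × 29 = 155295.
Smallest N > 666 is LCM + 666 = 155295 + 666 = 155961.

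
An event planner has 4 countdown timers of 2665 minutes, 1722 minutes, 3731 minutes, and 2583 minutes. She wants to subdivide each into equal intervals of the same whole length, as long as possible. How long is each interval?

The interval must divide each timer length; the longest such is the gcd.
2665 = 5 × 13 × 41
1722 = 2 × 3 × 7 × 41
3731 = 7 × 13 × 41
2583 = 3^2 × 7 × 41
gcd(2665, 1722, 3731, 2583) = 41.

41 minutes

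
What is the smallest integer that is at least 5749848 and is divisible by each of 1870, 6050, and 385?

5759600

The integer must be a common multiple of 1870, 6050, and 385, so a multiple of their LCM.
1870 = 2 × 5 × 11 × 17
6050 = 2 × 5^2 × 11^2
385 = 5 × 7 × 11
LCM(1870, 6050, 385) = 2 × 5^2 × 7 × 11^2 × 17 = 719950.
Smallest multiple of 719950 that is ≥ 5749848: ⌈5749848/719950⌉ × 719950 = 8 × 719950 = 5759600.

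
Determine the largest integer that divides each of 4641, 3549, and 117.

4641 = 3 × 7 × 13 × 17
3549 = 3 × 7 × 13^2
117 = 3^2 × 13
gcd(4641, 3549, 117) = 3 × 13 = 39.

39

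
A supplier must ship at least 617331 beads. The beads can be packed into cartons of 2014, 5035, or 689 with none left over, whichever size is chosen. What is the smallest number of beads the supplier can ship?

The number of beads must be a common multiple of 2014, 5035, and 689, so a multiple of their LCM.
2014 = 2 × 19 × 53
5035 = 5 × 19 × 53
689 = 13 × 53
LCM(2014, 5035, 689) = 2 × 5 × 13 × 19 × 53 = 130910.
Smallest multiple of 130910 that is ≥ 617331: ⌈617331/130910⌉ × 130910 = 5 × 130910 = 654550.

654550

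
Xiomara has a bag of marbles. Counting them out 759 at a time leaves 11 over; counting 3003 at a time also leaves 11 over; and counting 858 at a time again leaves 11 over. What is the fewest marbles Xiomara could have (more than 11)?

N − 11 must be a common multiple of 759, 3003, and 858.
759 = 3 × 11 × 23
3003 = 3 × 7 × 11 × 13
858 = 2 × 3 × 11 × 13
LCM(759, 3003, 858) = 2 × 3 × 7 × 11 × 13 × 23 = 138138.
Smallest N > 11 is LCM + 11 = 138138 + 11 = 138149.

138149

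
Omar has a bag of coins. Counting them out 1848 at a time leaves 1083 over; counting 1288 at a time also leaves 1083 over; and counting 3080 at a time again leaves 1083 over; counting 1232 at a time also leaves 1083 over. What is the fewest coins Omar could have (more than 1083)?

N − 1083 must be a common multiple of 1848, 1288, 3080, and 1232.
1848 = 2^3 × 3 × 7 × 11
1288 = 2^3 × 7 × 23
3080 = 2^3 × 5 × 7 × 11
1232 = 2^4 × 7 × 11
LCM(1848, 1288, 3080, 1232) = 2^4 × 3 × 5 × 7 × 11 × 23 = 425040.
Smallest N > 1083 is LCM + 1083 = 425040 + 1083 = 426123.

426123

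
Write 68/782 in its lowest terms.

68 = 2^2 × 17
782 = 2 × 17 × 23
gcd(68, 782) = 2 × 17 = 34.
Divide numerator and denominator by 34: 68/782 = 2/23.

2/23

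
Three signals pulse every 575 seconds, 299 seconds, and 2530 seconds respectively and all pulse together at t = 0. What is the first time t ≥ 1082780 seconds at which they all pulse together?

Joint pulses occur at multiples of LCM(575, 299, 2530).
575 = 5^2 × 23
299 = 13 × 23
2530 = 2 × 5 × 11 × 23
LCM(575, 299, 2530) = 2 × 5^2 × 11 × 13 × 23 = 164450.
Smallest multiple of 164450 that is ≥ 1082780: ⌈1082780/164450⌉ × 164450 = 7 × 164450 = 1151150.

1151150 seconds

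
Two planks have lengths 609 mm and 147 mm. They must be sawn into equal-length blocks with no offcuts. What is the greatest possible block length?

This is the greatest common divisor of 609 and 147.
609 = 3 × 7 × 29
147 = 3 × 7^2
gcd(609, 147) = 3 × 7 = 21.

21 mm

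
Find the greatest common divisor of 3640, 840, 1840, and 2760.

40

3640 = 2^3 × 5 × 7 × 13
840 = 2^3 × 3 × 5 × 7
1840 = 2^4 × 5 × 23
2760 = 2^3 × 3 × 5 × 23
gcd(3640, 840, 1840, 2760) = 2^3 × 5 = 40.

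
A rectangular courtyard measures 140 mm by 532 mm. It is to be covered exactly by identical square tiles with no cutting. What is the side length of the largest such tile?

28 mm

The tile side must divide both 140 and 532, so the largest is their gcd.
140 = 2^2 × 5 × 7
532 = 2^2 × 7 × 19
gcd(140, 532) = 2^2 × 7 = 28.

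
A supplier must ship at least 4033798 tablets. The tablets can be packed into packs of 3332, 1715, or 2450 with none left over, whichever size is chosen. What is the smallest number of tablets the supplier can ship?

The number of tablets must be a common multiple of 3332, 1715, and 2450, so a multiple of their LCM.
3332 = 2^2 × 7^2 × 17
1715 = 5 × 7^3
2450 = 2 × 5^2 × 7^2
LCM(3332, 1715, 2450) = 2^2 × 5^2 × 7^3 × 17 = 583100.
Smallest multiple of 583100 that is ≥ 4033798: ⌈4033798/583100⌉ × 583100 = 7 × 583100 = 4081700.

4081700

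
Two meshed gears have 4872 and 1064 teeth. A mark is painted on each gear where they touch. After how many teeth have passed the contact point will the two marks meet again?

92568 teeth

The first simultaneous occurrence is after LCM of the individual periods.
4872 = 2^3 × 3 × 7 × 29
1064 = 2^3 × 7 × 19
LCM(4872, 1064) = 2^3 × 3 × 7 × 19 × 29 = 92568.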